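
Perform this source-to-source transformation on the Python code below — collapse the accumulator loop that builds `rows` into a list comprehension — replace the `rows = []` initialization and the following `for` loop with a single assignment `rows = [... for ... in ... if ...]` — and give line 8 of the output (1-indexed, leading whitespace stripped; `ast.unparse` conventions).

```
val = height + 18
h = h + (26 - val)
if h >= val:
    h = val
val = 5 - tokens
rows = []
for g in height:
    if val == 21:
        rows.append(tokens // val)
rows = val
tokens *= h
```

tokens *= h

Transformed code:
val = height + 18
h = h + (26 - val)
if h >= val:
    h = val
val = 5 - tokens
rows = [tokens // val for g in height if val == 21]
rows = val
tokens *= h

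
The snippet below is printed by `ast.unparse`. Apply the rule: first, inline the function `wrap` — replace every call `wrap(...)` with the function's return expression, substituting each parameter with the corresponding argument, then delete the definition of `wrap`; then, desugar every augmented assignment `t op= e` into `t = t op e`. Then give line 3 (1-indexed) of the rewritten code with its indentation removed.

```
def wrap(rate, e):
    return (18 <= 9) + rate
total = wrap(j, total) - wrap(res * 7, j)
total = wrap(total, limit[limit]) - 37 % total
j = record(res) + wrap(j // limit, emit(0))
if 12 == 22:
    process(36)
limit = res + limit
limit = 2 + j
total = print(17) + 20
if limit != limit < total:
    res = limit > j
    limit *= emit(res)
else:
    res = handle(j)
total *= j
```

j = record(res) + ((18 <= 9) + j // limit)

Transformed code:
total = (18 <= 9) + j - ((18 <= 9) + res * 7)
total = (18 <= 9) + total - 37 % total
j = record(res) + ((18 <= 9) + j // limit)
if 12 == 22:
    process(36)
limit = res + limit
limit = 2 + j
total = print(17) + 20
if limit != limit < total:
    res = limit > j
    limit = limit * emit(res)
else:
    res = handle(j)
total = total * j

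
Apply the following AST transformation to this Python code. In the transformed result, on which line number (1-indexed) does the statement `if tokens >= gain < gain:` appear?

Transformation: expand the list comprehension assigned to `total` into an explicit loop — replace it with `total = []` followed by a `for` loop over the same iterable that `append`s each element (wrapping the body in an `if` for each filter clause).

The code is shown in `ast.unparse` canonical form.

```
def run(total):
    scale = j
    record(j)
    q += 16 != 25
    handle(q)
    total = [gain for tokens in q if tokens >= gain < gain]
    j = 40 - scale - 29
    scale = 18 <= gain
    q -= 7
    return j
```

Transformed code:
def run(total):
    scale = j
    record(j)
    q += 16 != 25
    handle(q)
    total = []
    for tokens in q:
        if tokens >= gain < gain:
            total.append(gain)
    j = 40 - scale - 29
    scale = 18 <= gain
    q -= 7
    return j

8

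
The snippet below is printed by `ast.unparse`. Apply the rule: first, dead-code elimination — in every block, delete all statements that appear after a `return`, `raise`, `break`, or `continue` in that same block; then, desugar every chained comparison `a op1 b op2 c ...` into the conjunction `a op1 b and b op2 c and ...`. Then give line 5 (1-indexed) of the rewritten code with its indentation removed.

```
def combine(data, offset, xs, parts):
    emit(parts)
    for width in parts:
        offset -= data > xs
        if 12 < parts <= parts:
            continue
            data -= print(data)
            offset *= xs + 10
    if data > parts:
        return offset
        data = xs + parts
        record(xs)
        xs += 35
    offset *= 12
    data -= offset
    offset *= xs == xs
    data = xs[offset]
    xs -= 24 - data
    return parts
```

if 12 < parts and parts <= parts:

Transformed code:
def combine(data, offset, xs, parts):
    emit(parts)
    for width in parts:
        offset -= data > xs
        if 12 < parts and parts <= parts:
            continue
    if data > parts:
        return offset
    offset *= 12
    data -= offset
    offset *= xs == xs
    data = xs[offset]
    xs -= 24 - data
    return parts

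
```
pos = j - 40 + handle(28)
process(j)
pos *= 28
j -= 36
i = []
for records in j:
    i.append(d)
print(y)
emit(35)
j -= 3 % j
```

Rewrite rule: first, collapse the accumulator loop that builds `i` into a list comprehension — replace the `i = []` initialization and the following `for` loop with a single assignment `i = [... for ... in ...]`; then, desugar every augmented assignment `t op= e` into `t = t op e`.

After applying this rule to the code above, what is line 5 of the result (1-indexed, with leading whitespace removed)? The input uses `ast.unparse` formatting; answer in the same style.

i = [d for records in j]

Transformed code:
pos = j - 40 + handle(28)
process(j)
pos = pos * 28
j = j - 36
i = [d for records in j]
print(y)
emit(35)
j = j - 3 % j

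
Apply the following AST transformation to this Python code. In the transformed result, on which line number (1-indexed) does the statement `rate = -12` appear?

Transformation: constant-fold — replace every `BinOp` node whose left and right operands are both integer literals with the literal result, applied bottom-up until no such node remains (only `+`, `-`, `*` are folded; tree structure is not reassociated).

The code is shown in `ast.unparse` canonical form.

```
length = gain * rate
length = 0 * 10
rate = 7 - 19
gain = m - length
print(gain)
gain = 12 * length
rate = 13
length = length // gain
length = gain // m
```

3

Transformed code:
length = gain * rate
length = 0
rate = -12
gain = m - length
print(gain)
gain = 12 * length
rate = 13
length = length // gain
length = gain // m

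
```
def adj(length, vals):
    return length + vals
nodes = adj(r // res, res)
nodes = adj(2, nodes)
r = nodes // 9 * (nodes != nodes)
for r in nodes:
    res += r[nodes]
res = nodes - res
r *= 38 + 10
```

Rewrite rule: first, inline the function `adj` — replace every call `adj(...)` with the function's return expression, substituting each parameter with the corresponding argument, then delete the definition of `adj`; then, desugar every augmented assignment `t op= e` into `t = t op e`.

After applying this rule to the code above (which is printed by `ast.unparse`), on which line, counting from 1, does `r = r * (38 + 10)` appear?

7

Transformed code:
nodes = r // res + res
nodes = 2 + nodes
r = nodes // 9 * (nodes != nodes)
for r in nodes:
    res = res + r[nodes]
res = nodes - res
r = r * (38 + 10)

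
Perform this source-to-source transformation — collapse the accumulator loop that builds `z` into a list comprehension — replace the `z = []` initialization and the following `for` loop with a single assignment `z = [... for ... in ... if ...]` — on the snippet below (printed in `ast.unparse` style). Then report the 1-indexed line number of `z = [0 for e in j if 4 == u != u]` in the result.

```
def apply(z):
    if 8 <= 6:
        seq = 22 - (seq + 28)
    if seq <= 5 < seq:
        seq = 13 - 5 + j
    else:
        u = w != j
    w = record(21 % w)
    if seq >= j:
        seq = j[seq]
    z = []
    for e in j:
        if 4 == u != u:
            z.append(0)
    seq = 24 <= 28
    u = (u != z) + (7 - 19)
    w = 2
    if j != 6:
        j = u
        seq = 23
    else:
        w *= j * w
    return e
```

Transformed code:
def apply(z):
    if 8 <= 6:
        seq = 22 - (seq + 28)
    if seq <= 5 < seq:
        seq = 13 - 5 + j
    else:
        u = w != j
    w = record(21 % w)
    if seq >= j:
        seq = j[seq]
    z = [0 for e in j if 4 == u != u]
    seq = 24 <= 28
    u = (u != z) + (7 - 19)
    w = 2
    if j != 6:
        j = u
        seq = 23
    else:
        w *= j * w
    return e

11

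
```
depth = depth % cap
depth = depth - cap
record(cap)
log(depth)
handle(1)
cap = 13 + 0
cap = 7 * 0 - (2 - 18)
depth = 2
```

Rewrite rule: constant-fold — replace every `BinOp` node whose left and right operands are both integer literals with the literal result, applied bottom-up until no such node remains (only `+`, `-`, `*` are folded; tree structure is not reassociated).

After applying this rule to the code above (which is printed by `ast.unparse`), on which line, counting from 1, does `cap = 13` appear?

Transformed code:
depth = depth % cap
depth = depth - cap
record(cap)
log(depth)
handle(1)
cap = 13
cap = 16
depth = 2

6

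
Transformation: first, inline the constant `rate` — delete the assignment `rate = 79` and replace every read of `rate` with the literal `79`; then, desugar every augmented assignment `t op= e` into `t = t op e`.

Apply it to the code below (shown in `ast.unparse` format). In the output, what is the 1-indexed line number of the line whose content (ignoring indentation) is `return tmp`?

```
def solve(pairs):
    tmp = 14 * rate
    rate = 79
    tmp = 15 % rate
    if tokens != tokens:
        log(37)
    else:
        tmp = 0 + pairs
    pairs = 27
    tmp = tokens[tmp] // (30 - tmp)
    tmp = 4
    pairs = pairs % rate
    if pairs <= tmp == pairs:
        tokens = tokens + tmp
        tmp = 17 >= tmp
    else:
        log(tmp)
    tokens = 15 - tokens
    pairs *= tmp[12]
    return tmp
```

Transformed code:
def solve(pairs):
    tmp = 14 * 79
    tmp = 15 % 79
    if tokens != tokens:
        log(37)
    else:
        tmp = 0 + pairs
    pairs = 27
    tmp = tokens[tmp] // (30 - tmp)
    tmp = 4
    pairs = pairs % 79
    if pairs <= tmp == pairs:
        tokens = tokens + tmp
        tmp = 17 >= tmp
    else:
        log(tmp)
    tokens = 15 - tokens
    pairs = pairs * tmp[12]
    return tmp

19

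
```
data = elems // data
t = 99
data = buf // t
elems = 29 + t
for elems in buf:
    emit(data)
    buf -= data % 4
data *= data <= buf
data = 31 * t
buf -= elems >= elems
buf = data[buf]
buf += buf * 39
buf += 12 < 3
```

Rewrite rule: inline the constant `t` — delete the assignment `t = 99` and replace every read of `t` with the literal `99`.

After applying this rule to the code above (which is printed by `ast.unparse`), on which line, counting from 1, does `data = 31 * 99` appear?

8

Transformed code:
data = elems // data
data = buf // 99
elems = 29 + 99
for elems in buf:
    emit(data)
    buf -= data % 4
data *= data <= buf
data = 31 * 99
buf -= elems >= elems
buf = data[buf]
buf += buf * 39
buf += 12 < 3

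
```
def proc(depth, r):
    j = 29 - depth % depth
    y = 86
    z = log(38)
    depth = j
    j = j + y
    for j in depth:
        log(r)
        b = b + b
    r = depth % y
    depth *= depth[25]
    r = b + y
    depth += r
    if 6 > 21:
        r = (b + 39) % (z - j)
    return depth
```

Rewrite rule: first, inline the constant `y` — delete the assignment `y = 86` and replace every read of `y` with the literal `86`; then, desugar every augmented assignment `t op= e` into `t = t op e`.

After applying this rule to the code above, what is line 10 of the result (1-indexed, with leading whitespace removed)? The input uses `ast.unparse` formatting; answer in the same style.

Transformed code:
def proc(depth, r):
    j = 29 - depth % depth
    z = log(38)
    depth = j
    j = j + 86
    for j in depth:
        log(r)
        b = b + b
    r = depth % 86
    depth = depth * depth[25]
    r = b + 86
    depth = depth + r
    if 6 > 21:
        r = (b + 39) % (z - j)
    return depth

depth = depth * depth[25]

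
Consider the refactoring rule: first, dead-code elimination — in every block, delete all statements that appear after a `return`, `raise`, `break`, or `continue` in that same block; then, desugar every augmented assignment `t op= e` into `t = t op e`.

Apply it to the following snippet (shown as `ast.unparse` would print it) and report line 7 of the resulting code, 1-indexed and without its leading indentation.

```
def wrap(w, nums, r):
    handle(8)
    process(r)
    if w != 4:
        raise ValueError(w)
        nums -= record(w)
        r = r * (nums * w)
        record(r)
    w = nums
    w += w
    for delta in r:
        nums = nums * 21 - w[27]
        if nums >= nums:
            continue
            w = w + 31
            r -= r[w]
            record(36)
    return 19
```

Transformed code:
def wrap(w, nums, r):
    handle(8)
    process(r)
    if w != 4:
        raise ValueError(w)
    w = nums
    w = w + w
    for delta in r:
        nums = nums * 21 - w[27]
        if nums >= nums:
            continue
    return 19

w = w + w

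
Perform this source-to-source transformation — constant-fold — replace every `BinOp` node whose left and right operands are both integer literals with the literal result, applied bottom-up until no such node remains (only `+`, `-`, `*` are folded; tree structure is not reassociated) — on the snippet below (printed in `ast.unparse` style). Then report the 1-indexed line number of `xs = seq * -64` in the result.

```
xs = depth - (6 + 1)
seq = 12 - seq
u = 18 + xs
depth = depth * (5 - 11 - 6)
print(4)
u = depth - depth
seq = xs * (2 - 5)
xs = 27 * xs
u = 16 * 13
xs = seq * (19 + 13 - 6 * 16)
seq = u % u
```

10

Transformed code:
xs = depth - 7
seq = 12 - seq
u = 18 + xs
depth = depth * -12
print(4)
u = depth - depth
seq = xs * -3
xs = 27 * xs
u = 208
xs = seq * -64
seq = u % u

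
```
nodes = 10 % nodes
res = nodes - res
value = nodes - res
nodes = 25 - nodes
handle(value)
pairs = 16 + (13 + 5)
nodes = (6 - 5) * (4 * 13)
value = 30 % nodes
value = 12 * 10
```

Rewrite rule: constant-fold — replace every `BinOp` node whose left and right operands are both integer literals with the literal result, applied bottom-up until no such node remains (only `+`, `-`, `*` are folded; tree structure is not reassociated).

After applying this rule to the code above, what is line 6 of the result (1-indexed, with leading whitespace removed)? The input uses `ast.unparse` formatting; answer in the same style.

pairs = 34

Transformed code:
nodes = 10 % nodes
res = nodes - res
value = nodes - res
nodes = 25 - nodes
handle(value)
pairs = 34
nodes = 52
value = 30 % nodes
value = 120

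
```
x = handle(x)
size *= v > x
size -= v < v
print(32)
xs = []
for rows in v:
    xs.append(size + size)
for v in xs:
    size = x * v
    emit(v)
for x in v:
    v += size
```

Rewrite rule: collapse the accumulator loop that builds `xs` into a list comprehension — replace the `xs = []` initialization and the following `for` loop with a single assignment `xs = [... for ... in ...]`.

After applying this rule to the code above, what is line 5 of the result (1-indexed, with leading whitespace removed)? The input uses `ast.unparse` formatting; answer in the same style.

xs = [size + size for rows in v]

Transformed code:
x = handle(x)
size *= v > x
size -= v < v
print(32)
xs = [size + size for rows in v]
for v in xs:
    size = x * v
    emit(v)
for x in v:
    v += size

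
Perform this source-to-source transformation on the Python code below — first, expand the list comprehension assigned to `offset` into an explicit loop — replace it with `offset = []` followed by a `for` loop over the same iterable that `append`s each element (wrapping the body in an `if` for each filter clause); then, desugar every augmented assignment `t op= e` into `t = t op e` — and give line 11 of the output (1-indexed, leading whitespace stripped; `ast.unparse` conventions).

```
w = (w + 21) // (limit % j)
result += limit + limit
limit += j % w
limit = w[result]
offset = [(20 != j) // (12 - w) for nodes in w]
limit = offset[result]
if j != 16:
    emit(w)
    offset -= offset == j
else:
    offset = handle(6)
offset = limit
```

offset = offset - (offset == j)

Transformed code:
w = (w + 21) // (limit % j)
result = result + (limit + limit)
limit = limit + j % w
limit = w[result]
offset = []
for nodes in w:
    offset.append((20 != j) // (12 - w))
limit = offset[result]
if j != 16:
    emit(w)
    offset = offset - (offset == j)
else:
    offset = handle(6)
offset = limit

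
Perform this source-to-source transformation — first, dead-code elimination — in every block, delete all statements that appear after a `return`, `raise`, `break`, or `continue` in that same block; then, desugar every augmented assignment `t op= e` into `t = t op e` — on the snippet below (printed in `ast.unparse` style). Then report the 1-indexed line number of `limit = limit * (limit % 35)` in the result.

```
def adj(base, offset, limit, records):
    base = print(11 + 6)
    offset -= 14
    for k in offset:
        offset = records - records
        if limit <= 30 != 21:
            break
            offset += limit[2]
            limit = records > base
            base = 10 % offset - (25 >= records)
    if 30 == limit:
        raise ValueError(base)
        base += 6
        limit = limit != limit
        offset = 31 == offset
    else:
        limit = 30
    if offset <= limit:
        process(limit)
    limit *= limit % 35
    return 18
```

Transformed code:
def adj(base, offset, limit, records):
    base = print(11 + 6)
    offset = offset - 14
    for k in offset:
        offset = records - records
        if limit <= 30 != 21:
            break
    if 30 == limit:
        raise ValueError(base)
    else:
        limit = 30
    if offset <= limit:
        process(limit)
    limit = limit * (limit % 35)
    return 18

14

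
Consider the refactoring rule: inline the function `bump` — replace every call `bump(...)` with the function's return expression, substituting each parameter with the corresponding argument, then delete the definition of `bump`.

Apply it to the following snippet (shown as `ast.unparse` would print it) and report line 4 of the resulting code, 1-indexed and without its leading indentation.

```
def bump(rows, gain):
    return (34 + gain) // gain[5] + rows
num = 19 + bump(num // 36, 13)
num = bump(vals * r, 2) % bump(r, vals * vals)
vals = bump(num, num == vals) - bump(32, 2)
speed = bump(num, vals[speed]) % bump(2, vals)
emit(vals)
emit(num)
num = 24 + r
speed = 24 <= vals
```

speed = ((34 + vals[speed]) // vals[speed][5] + num) % ((34 + vals) // vals[5] + 2)

Transformed code:
num = 19 + ((34 + 13) // 13[5] + num // 36)
num = ((34 + 2) // 2[5] + vals * r) % ((34 + vals * vals) // (vals * vals)[5] + r)
vals = (34 + (num == vals)) // (num == vals)[5] + num - ((34 + 2) // 2[5] + 32)
speed = ((34 + vals[speed]) // vals[speed][5] + num) % ((34 + vals) // vals[5] + 2)
emit(vals)
emit(num)
num = 24 + r
speed = 24 <= vals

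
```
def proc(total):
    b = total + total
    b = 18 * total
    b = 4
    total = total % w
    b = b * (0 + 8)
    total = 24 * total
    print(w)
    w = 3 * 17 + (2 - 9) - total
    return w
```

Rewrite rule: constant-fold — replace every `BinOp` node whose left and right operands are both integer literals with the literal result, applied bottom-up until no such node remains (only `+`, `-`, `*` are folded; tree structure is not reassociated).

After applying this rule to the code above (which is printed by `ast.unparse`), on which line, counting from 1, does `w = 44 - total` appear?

9

Transformed code:
def proc(total):
    b = total + total
    b = 18 * total
    b = 4
    total = total % w
    b = b * 8
    total = 24 * total
    print(w)
    w = 44 - total
    return w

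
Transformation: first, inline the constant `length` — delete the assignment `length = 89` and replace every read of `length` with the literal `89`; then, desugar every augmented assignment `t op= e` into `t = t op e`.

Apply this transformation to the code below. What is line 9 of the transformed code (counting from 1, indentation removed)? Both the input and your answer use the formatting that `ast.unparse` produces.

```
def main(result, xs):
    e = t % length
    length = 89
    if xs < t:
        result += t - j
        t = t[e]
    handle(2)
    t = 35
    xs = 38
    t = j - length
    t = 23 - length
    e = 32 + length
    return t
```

Transformed code:
def main(result, xs):
    e = t % 89
    if xs < t:
        result = result + (t - j)
        t = t[e]
    handle(2)
    t = 35
    xs = 38
    t = j - 89
    t = 23 - 89
    e = 32 + 89
    return t

t = j - 89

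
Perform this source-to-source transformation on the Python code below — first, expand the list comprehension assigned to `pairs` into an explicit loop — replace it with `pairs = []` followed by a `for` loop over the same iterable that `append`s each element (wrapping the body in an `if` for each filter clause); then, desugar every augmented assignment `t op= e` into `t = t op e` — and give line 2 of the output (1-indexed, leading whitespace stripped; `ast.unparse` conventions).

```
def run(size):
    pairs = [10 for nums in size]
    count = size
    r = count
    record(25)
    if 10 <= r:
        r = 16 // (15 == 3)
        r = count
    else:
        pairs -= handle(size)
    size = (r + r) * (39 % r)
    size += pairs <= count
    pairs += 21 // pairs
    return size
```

Transformed code:
def run(size):
    pairs = []
    for nums in size:
        pairs.append(10)
    count = size
    r = count
    record(25)
    if 10 <= r:
        r = 16 // (15 == 3)
        r = count
    else:
        pairs = pairs - handle(size)
    size = (r + r) * (39 % r)
    size = size + (pairs <= count)
    pairs = pairs + 21 // pairs
    return size

pairs = []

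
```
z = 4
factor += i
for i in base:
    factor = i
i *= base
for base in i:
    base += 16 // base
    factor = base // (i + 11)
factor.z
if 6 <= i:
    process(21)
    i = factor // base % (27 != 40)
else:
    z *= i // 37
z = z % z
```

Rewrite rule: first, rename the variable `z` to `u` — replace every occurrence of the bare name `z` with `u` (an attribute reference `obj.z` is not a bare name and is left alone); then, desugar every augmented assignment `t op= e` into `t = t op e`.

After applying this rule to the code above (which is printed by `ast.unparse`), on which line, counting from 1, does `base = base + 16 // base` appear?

Transformed code:
u = 4
factor = factor + i
for i in base:
    factor = i
i = i * base
for base in i:
    base = base + 16 // base
    factor = base // (i + 11)
factor.z
if 6 <= i:
    process(21)
    i = factor // base % (27 != 40)
else:
    u = u * (i // 37)
u = u % u

7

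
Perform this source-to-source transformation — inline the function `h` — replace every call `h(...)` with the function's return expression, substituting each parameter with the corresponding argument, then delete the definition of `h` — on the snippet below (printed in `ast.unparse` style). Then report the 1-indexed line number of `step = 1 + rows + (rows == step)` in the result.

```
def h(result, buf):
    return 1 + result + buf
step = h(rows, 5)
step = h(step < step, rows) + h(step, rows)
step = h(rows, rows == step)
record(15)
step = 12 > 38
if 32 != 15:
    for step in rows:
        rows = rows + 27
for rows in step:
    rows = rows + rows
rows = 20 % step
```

Transformed code:
step = 1 + rows + 5
step = 1 + (step < step) + rows + (1 + step + rows)
step = 1 + rows + (rows == step)
record(15)
step = 12 > 38
if 32 != 15:
    for step in rows:
        rows = rows + 27
for rows in step:
    rows = rows + rows
rows = 20 % step

3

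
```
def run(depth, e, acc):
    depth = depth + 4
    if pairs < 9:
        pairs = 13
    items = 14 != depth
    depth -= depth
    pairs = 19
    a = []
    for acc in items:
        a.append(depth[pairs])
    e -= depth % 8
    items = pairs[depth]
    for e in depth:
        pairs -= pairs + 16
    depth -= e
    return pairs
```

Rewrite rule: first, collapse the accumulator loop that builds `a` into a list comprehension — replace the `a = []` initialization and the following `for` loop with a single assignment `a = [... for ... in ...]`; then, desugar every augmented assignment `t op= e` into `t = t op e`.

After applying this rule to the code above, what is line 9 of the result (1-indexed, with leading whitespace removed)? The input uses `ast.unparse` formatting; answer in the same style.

Transformed code:
def run(depth, e, acc):
    depth = depth + 4
    if pairs < 9:
        pairs = 13
    items = 14 != depth
    depth = depth - depth
    pairs = 19
    a = [depth[pairs] for acc in items]
    e = e - depth % 8
    items = pairs[depth]
    for e in depth:
        pairs = pairs - (pairs + 16)
    depth = depth - e
    return pairs

e = e - depth % 8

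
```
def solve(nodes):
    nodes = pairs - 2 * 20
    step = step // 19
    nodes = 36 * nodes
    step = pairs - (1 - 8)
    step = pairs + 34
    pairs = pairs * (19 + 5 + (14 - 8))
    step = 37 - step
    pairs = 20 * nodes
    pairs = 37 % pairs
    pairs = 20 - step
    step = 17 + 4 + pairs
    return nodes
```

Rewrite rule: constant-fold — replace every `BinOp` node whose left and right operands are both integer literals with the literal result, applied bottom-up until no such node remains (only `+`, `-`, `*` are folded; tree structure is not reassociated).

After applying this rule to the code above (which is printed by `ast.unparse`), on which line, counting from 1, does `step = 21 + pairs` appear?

Transformed code:
def solve(nodes):
    nodes = pairs - 40
    step = step // 19
    nodes = 36 * nodes
    step = pairs - -7
    step = pairs + 34
    pairs = pairs * 30
    step = 37 - step
    pairs = 20 * nodes
    pairs = 37 % pairs
    pairs = 20 - step
    step = 21 + pairs
    return nodes

12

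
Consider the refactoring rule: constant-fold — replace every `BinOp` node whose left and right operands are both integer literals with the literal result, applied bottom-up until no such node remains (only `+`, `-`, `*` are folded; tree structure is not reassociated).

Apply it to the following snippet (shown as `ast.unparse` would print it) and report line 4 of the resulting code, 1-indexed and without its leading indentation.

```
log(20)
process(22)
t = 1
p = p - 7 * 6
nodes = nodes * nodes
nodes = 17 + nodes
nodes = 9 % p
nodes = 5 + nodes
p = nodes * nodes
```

Transformed code:
log(20)
process(22)
t = 1
p = p - 42
nodes = nodes * nodes
nodes = 17 + nodes
nodes = 9 % p
nodes = 5 + nodes
p = nodes * nodes

p = p - 42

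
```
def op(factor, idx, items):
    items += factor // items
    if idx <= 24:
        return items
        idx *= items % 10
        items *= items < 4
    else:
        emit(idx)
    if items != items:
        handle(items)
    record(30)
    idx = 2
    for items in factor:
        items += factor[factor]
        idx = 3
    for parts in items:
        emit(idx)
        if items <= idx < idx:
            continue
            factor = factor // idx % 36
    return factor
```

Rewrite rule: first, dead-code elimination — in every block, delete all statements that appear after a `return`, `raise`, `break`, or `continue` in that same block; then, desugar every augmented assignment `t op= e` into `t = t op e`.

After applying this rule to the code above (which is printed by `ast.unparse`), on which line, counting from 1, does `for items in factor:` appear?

11

Transformed code:
def op(factor, idx, items):
    items = items + factor // items
    if idx <= 24:
        return items
    else:
        emit(idx)
    if items != items:
        handle(items)
    record(30)
    idx = 2
    for items in factor:
        items = items + factor[factor]
        idx = 3
    for parts in items:
        emit(idx)
        if items <= idx < idx:
            continue
    return factor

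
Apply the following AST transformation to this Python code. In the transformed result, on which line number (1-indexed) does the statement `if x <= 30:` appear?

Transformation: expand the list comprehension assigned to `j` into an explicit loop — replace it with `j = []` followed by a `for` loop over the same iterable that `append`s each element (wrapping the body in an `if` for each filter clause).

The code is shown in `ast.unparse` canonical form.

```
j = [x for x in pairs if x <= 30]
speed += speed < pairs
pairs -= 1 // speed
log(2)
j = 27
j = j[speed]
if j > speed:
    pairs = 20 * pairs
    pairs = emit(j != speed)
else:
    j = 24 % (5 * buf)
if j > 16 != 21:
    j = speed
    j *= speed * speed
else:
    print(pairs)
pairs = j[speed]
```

3

Transformed code:
j = []
for x in pairs:
    if x <= 30:
        j.append(x)
speed += speed < pairs
pairs -= 1 // speed
log(2)
j = 27
j = j[speed]
if j > speed:
    pairs = 20 * pairs
    pairs = emit(j != speed)
else:
    j = 24 % (5 * buf)
if j > 16 != 21:
    j = speed
    j *= speed * speed
else:
    print(pairs)
pairs = j[speed]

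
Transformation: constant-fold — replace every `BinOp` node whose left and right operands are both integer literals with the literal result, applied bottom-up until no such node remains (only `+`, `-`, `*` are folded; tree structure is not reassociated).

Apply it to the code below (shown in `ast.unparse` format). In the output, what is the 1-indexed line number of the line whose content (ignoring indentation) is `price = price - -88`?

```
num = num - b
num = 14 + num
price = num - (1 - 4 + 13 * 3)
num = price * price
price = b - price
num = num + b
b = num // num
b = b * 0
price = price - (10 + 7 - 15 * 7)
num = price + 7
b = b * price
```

Transformed code:
num = num - b
num = 14 + num
price = num - 36
num = price * price
price = b - price
num = num + b
b = num // num
b = b * 0
price = price - -88
num = price + 7
b = b * price

9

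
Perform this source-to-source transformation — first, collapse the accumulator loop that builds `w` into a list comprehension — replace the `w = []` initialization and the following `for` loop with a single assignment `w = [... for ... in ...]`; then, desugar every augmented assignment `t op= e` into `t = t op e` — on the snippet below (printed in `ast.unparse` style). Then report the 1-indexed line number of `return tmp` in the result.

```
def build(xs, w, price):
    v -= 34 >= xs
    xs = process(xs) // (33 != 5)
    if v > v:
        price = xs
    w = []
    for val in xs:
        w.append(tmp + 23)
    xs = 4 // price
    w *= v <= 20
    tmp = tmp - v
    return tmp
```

Transformed code:
def build(xs, w, price):
    v = v - (34 >= xs)
    xs = process(xs) // (33 != 5)
    if v > v:
        price = xs
    w = [tmp + 23 for val in xs]
    xs = 4 // price
    w = w * (v <= 20)
    tmp = tmp - v
    return tmp

10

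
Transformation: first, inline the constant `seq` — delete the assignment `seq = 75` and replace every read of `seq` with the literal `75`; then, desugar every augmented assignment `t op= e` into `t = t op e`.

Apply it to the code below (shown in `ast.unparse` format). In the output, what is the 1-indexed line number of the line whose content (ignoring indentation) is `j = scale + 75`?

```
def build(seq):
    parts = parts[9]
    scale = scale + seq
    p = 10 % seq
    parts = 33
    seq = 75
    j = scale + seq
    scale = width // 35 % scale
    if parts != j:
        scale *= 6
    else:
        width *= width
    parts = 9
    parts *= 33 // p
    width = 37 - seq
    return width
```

Transformed code:
def build(seq):
    parts = parts[9]
    scale = scale + 75
    p = 10 % 75
    parts = 33
    j = scale + 75
    scale = width // 35 % scale
    if parts != j:
        scale = scale * 6
    else:
        width = width * width
    parts = 9
    parts = parts * (33 // p)
    width = 37 - 75
    return width

6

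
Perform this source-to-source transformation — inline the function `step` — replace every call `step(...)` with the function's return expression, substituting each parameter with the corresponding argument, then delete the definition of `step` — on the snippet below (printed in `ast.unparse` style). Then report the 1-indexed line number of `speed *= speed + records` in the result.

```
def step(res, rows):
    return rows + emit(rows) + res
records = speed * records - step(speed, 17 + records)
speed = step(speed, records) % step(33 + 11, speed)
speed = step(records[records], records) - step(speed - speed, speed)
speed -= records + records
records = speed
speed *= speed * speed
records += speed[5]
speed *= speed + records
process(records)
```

Transformed code:
records = speed * records - (17 + records + emit(17 + records) + speed)
speed = (records + emit(records) + speed) % (speed + emit(speed) + (33 + 11))
speed = records + emit(records) + records[records] - (speed + emit(speed) + (speed - speed))
speed -= records + records
records = speed
speed *= speed * speed
records += speed[5]
speed *= speed + records
process(records)

8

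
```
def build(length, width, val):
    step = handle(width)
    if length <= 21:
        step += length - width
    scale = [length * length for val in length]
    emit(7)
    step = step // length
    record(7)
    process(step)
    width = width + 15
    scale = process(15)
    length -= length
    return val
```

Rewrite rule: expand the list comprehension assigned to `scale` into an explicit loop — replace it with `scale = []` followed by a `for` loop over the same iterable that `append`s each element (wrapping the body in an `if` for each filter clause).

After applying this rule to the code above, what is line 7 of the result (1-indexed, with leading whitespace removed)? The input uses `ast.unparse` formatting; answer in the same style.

scale.append(length * length)

Transformed code:
def build(length, width, val):
    step = handle(width)
    if length <= 21:
        step += length - width
    scale = []
    for val in length:
        scale.append(length * length)
    emit(7)
    step = step // length
    record(7)
    process(step)
    width = width + 15
    scale = process(15)
    length -= length
    return val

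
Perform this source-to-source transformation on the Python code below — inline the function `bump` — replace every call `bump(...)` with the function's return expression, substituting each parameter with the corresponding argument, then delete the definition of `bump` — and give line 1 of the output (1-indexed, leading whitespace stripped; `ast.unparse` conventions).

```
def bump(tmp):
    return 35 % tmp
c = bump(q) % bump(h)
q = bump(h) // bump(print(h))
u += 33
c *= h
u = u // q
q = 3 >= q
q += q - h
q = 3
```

Transformed code:
c = 35 % q % (35 % h)
q = 35 % h // (35 % print(h))
u += 33
c *= h
u = u // q
q = 3 >= q
q += q - h
q = 3

c = 35 % q % (35 % h)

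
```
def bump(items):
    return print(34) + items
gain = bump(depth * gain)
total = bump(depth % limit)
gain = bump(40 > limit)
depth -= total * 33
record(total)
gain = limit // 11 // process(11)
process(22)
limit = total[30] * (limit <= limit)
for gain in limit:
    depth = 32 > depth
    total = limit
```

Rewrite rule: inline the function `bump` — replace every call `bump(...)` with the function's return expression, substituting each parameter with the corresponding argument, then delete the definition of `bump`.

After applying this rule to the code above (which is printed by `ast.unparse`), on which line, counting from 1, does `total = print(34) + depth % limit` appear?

Transformed code:
gain = print(34) + depth * gain
total = print(34) + depth % limit
gain = print(34) + (40 > limit)
depth -= total * 33
record(total)
gain = limit // 11 // process(11)
process(22)
limit = total[30] * (limit <= limit)
for gain in limit:
    depth = 32 > depth
    total = limit

2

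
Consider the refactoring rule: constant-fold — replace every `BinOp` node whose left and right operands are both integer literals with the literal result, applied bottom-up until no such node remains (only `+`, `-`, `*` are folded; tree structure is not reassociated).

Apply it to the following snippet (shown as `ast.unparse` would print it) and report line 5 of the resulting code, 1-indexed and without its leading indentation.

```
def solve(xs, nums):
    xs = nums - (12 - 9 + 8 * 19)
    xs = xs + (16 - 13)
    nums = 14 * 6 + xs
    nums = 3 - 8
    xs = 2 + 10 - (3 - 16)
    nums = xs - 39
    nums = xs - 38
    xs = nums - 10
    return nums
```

Transformed code:
def solve(xs, nums):
    xs = nums - 155
    xs = xs + 3
    nums = 84 + xs
    nums = -5
    xs = 25
    nums = xs - 39
    nums = xs - 38
    xs = nums - 10
    return nums

nums = -5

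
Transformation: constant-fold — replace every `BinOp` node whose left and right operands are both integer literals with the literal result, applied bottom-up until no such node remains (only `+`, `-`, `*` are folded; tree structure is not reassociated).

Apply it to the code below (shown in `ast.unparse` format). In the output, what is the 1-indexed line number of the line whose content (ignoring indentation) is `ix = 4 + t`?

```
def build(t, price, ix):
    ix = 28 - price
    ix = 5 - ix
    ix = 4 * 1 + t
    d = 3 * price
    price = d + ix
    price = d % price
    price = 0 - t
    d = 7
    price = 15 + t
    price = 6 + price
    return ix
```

4

Transformed code:
def build(t, price, ix):
    ix = 28 - price
    ix = 5 - ix
    ix = 4 + t
    d = 3 * price
    price = d + ix
    price = d % price
    price = 0 - t
    d = 7
    price = 15 + t
    price = 6 + price
    return ix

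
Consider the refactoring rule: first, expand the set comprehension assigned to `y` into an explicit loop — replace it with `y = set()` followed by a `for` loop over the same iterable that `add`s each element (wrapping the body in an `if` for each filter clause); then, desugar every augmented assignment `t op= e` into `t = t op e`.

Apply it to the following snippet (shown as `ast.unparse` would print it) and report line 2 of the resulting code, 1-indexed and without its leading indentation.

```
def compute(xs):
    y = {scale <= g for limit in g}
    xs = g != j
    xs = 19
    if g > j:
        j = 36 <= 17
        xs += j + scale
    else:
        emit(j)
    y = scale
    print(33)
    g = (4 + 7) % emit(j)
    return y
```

y = set()

Transformed code:
def compute(xs):
    y = set()
    for limit in g:
        y.add(scale <= g)
    xs = g != j
    xs = 19
    if g > j:
        j = 36 <= 17
        xs = xs + (j + scale)
    else:
        emit(j)
    y = scale
    print(33)
    g = (4 + 7) % emit(j)
    return y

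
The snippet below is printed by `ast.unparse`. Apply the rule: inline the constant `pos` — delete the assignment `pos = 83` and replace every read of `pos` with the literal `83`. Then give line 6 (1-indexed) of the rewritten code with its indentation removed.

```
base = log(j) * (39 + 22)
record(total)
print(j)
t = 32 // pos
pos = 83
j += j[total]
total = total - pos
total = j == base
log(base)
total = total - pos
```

Transformed code:
base = log(j) * (39 + 22)
record(total)
print(j)
t = 32 // 83
j += j[total]
total = total - 83
total = j == base
log(base)
total = total - 83

total = total - 83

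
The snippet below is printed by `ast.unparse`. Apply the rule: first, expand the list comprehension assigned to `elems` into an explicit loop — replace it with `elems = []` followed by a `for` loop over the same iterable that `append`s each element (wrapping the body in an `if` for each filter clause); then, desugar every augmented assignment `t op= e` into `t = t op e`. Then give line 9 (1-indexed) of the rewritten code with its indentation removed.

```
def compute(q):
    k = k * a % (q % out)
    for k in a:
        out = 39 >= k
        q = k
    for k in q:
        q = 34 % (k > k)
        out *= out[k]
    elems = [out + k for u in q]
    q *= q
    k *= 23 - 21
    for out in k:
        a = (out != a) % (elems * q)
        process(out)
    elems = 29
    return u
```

elems = []

Transformed code:
def compute(q):
    k = k * a % (q % out)
    for k in a:
        out = 39 >= k
        q = k
    for k in q:
        q = 34 % (k > k)
        out = out * out[k]
    elems = []
    for u in q:
        elems.append(out + k)
    q = q * q
    k = k * (23 - 21)
    for out in k:
        a = (out != a) % (elems * q)
        process(out)
    elems = 29
    return u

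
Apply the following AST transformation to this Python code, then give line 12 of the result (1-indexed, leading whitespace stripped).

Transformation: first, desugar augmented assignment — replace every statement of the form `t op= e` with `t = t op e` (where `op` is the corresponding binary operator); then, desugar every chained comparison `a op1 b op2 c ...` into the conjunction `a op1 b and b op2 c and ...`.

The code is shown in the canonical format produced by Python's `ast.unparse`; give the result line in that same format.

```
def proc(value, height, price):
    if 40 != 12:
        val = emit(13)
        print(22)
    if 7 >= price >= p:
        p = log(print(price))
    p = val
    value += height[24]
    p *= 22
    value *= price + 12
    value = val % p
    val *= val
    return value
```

val = val * val

Transformed code:
def proc(value, height, price):
    if 40 != 12:
        val = emit(13)
        print(22)
    if 7 >= price and price >= p:
        p = log(print(price))
    p = val
    value = value + height[24]
    p = p * 22
    value = value * (price + 12)
    value = val % p
    val = val * val
    return value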